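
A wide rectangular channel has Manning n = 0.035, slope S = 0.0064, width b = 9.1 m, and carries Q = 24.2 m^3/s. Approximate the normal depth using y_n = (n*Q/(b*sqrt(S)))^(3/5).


We use the wide-channel approximation y_n = (n*Q/(b*sqrt(S)))^(3/5).
sqrt(S) = sqrt(0.0064) = 0.08.
Numerator: n*Q = 0.035 * 24.2 = 0.847.
Denominator: b*sqrt(S) = 9.1 * 0.08 = 0.728.
arg = 1.1635.
y_n = 1.1635^(3/5) = 1.0951 m.

1.0951


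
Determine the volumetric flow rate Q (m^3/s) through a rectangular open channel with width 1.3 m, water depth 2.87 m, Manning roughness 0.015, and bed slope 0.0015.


For a rectangular channel, the cross-sectional area A = b * y = 1.3 * 2.87 = 3.73 m^2.
The wetted perimeter P = b + 2y = 1.3 + 2*2.87 = 7.04 m.
Hydraulic radius R = A/P = 3.73/7.04 = 0.53 m.
Velocity V = (1/n)*R^(2/3)*S^(1/2) = (1/0.015)*0.53^(2/3)*0.0015^(1/2) = 1.6909 m/s.
Discharge Q = A * V = 3.73 * 1.6909 = 6.309 m^3/s.

6.309


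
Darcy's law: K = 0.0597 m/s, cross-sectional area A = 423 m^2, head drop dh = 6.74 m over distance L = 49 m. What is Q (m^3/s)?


Darcy's law: Q = K * A * i, where i = dh/L.
Hydraulic gradient i = 6.74 / 49 = 0.137551.
Q = 0.0597 * 423 * 0.137551
  = 3.4736 m^3/s.

3.4736


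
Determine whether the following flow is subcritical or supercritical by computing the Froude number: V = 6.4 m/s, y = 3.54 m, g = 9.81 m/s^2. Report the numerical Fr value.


The Froude number is defined as Fr = V / sqrt(g*y).
g*y = 9.81 * 3.54 = 34.7274.
sqrt(g*y) = sqrt(34.7274) = 5.893.
Fr = 6.4 / 5.893 = 1.086.
Since Fr > 1, the flow is supercritical.

1.086


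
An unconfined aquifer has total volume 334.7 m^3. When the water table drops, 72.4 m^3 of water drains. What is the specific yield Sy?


Specific yield Sy = Volume drained / Total volume.
Sy = 72.4 / 334.7
   = 0.2163.

0.2163


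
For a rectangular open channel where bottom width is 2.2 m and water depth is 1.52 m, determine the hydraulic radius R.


For a rectangular section:
Flow area A = b * y = 2.2 * 1.52 = 3.34 m^2.
Wetted perimeter P = b + 2y = 2.2 + 2*1.52 = 5.24 m.
Hydraulic radius R = A/P = 3.34 / 5.24 = 0.6382 m.

0.6382


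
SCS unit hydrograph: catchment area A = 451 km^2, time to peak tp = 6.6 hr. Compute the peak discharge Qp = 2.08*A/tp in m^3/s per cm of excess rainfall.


SCS formula: Qp = 2.08 * A / tp.
Qp = 2.08 * 451 / 6.6
   = 938.08 / 6.6
   = 142.13 m^3/s per cm.

142.13


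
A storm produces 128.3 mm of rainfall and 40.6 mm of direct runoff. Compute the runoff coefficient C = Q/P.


The runoff coefficient C = runoff depth / rainfall depth.
C = 40.6 / 128.3
  = 0.3164.

0.3164


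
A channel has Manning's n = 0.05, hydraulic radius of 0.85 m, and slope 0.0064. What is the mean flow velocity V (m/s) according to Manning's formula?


Manning's equation gives V = (1/n) * R^(2/3) * S^(1/2).
First, compute R^(2/3) = 0.85^(2/3) = 0.8973.
Next, S^(1/2) = 0.0064^(1/2) = 0.08.
Then 1/n = 1/0.05 = 20.0.
V = 20.0 * 0.8973 * 0.08 = 1.4357 m/s.

1.4357


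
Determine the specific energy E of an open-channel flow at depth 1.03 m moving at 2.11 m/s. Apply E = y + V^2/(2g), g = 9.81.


Specific energy E = y + V^2/(2g).
Velocity head = V^2/(2g) = 2.11^2 / (2*9.81) = 4.4521 / 19.62 = 0.2269 m.
E = 1.03 + 0.2269 = 1.2569 m.

1.2569


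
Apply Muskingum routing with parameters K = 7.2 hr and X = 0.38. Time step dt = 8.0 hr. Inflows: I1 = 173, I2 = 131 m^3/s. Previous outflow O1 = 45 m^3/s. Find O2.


Muskingum coefficients:
denom = 2*K*(1-X) + dt = 2*7.2*(1-0.38) + 8.0 = 16.928.
C0 = (dt - 2*K*X)/denom = (8.0 - 2*7.2*0.38)/16.928 = 0.1493.
C1 = (dt + 2*K*X)/denom = (8.0 + 2*7.2*0.38)/16.928 = 0.7958.
C2 = (2*K*(1-X) - dt)/denom = 0.0548.
O2 = C0*I2 + C1*I1 + C2*O1
   = 0.1493*131 + 0.7958*173 + 0.0548*45
   = 159.71 m^3/s.

159.71


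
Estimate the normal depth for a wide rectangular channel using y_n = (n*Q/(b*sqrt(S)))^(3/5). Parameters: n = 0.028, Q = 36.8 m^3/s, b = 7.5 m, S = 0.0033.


We use the wide-channel approximation y_n = (n*Q/(b*sqrt(S)))^(3/5).
sqrt(S) = sqrt(0.0033) = 0.057446.
Numerator: n*Q = 0.028 * 36.8 = 1.0304.
Denominator: b*sqrt(S) = 7.5 * 0.057446 = 0.430845.
arg = 2.3916.
y_n = 2.3916^(3/5) = 1.6874 m.

1.6874


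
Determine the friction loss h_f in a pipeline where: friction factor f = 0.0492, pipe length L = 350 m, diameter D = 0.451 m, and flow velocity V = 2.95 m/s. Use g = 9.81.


Darcy-Weisbach equation: h_f = f * (L/D) * V^2/(2g).
f * L/D = 0.0492 * 350/0.451 = 38.1818.
V^2/(2g) = 2.95^2 / (2*9.81) = 8.7025 / 19.62 = 0.4436 m.
h_f = 38.1818 * 0.4436 = 16.936 m.

16.936


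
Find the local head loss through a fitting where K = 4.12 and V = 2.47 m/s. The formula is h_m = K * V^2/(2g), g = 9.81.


Minor loss formula: h_m = K * V^2/(2g).
V^2 = 2.47^2 = 6.1009.
V^2/(2g) = 6.1009 / 19.62 = 0.311 m.
h_m = 4.12 * 0.311 = 1.2811 m.

1.2811


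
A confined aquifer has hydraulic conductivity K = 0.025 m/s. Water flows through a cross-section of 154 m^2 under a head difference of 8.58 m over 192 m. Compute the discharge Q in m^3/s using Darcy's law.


Darcy's law: Q = K * A * i, where i = dh/L.
Hydraulic gradient i = 8.58 / 192 = 0.044687.
Q = 0.025 * 154 * 0.044687
  = 0.172 m^3/s.

0.172


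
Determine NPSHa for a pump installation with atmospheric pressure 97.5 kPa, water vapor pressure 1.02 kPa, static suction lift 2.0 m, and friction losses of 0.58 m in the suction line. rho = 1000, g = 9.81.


NPSHa = p_atm/(rho*g) - z_s - hf_s - p_vap/(rho*g).
p_atm/(rho*g) = 97.5*1000 / (1000*9.81) = 9.939 m.
p_vap/(rho*g) = 1.02*1000 / (1000*9.81) = 0.104 m.
NPSHa = 9.939 - 2.0 - 0.58 - 0.104
      = 7.25 m.

7.25


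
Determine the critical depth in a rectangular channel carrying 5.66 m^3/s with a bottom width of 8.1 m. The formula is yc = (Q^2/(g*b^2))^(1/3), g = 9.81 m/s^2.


Using yc = (Q^2 / (g * b^2))^(1/3):
Q^2 = 5.66^2 = 32.04.
g * b^2 = 9.81 * 8.1^2 = 9.81 * 65.61 = 643.63.
Q^2 / (g*b^2) = 32.04 / 643.63 = 0.0498.
yc = 0.0498^(1/3) = 0.3678 m.

0.3678


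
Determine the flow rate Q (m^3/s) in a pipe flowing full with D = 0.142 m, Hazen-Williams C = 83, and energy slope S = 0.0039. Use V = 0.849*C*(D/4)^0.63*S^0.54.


For a full circular pipe, R = D/4 = 0.142/4 = 0.0355 m.
V = 0.849 * 83 * 0.0355^0.63 * 0.0039^0.54
  = 0.849 * 83 * 0.12208 * 0.050024
  = 0.4303 m/s.
Pipe area A = pi*D^2/4 = pi*0.142^2/4 = 0.0158 m^2.
Q = A * V = 0.0158 * 0.4303 = 0.0068 m^3/s.

0.0068


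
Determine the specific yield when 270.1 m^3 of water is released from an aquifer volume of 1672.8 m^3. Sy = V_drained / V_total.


Specific yield Sy = Volume drained / Total volume.
Sy = 270.1 / 1672.8
   = 0.1615.

0.1615


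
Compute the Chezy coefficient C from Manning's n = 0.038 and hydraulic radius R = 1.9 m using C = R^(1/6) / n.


The Chezy coefficient relates to Manning's n through C = R^(1/6) / n.
R^(1/6) = 1.9^(1/6) = 1.112907.
C = 1.112907 / 0.038 = 29.29 m^(1/2)/s.

29.29


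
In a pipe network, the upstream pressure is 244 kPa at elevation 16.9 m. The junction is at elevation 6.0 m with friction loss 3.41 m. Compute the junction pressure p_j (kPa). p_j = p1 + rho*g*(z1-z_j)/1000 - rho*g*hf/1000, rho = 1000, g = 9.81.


Junction pressure: p_j = p1 + rho*g*(z1 - z_j)/1000 - rho*g*hf/1000.
Elevation term = 1000*9.81*(16.9 - 6.0)/1000 = 106.929 kPa.
Friction term = 1000*9.81*3.41/1000 = 33.452 kPa.
p_j = 244 + 106.929 - 33.452 = 317.48 kPa.

317.48


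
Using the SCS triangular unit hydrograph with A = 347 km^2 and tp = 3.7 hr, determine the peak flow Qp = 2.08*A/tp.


SCS formula: Qp = 2.08 * A / tp.
Qp = 2.08 * 347 / 3.7
   = 721.76 / 3.7
   = 195.07 m^3/s per cm.

195.07


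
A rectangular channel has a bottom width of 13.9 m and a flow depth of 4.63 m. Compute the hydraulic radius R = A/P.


For a rectangular section:
Flow area A = b * y = 13.9 * 4.63 = 64.36 m^2.
Wetted perimeter P = b + 2y = 13.9 + 2*4.63 = 23.16 m.
Hydraulic radius R = A/P = 64.36 / 23.16 = 2.7788 m.

2.7788


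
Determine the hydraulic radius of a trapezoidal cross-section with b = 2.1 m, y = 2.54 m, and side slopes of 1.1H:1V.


For a trapezoidal section with side slope z:
A = (b + z*y)*y = (2.1 + 1.1*2.54)*2.54 = 12.431 m^2.
P = b + 2*y*sqrt(1 + z^2) = 2.1 + 2*2.54*sqrt(1 + 1.1^2) = 9.652 m.
R = A/P = 12.431 / 9.652 = 1.2879 m.

1.2879


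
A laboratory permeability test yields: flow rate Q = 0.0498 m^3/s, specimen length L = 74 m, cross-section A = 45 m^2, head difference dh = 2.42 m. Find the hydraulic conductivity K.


From K = Q*L / (A*dh):
Numerator: Q*L = 0.0498 * 74 = 3.6852.
Denominator: A*dh = 45 * 2.42 = 108.9.
K = 3.6852 / 108.9 = 0.03384 m/s.

0.03384


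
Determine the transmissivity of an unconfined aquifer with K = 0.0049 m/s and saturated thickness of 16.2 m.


Transmissivity is defined as T = K * h.
T = 0.0049 * 16.2
  = 0.0794 m^2/s.

0.0794


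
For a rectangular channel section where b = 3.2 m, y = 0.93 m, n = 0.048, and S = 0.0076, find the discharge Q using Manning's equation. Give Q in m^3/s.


For a rectangular channel, the cross-sectional area A = b * y = 3.2 * 0.93 = 2.98 m^2.
The wetted perimeter P = b + 2y = 3.2 + 2*0.93 = 5.06 m.
Hydraulic radius R = A/P = 2.98/5.06 = 0.5881 m.
Velocity V = (1/n)*R^(2/3)*S^(1/2) = (1/0.048)*0.5881^(2/3)*0.0076^(1/2) = 1.2749 m/s.
Discharge Q = A * V = 2.98 * 1.2749 = 3.794 m^3/s.

3.794


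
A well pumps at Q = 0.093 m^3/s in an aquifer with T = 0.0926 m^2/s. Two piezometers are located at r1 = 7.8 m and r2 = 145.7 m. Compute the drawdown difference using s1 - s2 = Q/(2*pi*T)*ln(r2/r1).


Thiem equation: s1 - s2 = Q/(2*pi*T) * ln(r2/r1).
ln(r2/r1) = ln(145.7/7.8) = 2.9274.
Q/(2*pi*T) = 0.093 / (2*pi*0.0926) = 0.093 / 0.5818 = 0.1598.
s1 - s2 = 0.1598 * 2.9274 = 0.4679 m.

0.4679


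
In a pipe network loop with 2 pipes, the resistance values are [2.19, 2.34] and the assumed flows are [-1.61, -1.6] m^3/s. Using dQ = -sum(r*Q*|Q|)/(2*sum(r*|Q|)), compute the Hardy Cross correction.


Numerator terms (r*Q*|Q|): 2.19*-1.61*|-1.61| = -5.6767; 2.34*-1.6*|-1.6| = -5.9904.
Sum of numerator = -11.6671.
Denominator terms (r*|Q|): 2.19*|-1.61| = 3.5259; 2.34*|-1.6| = 3.744.
2 * sum of denominator = 2 * 7.2699 = 14.5398.
dQ = --11.6671 / 14.5398 = 0.8024 m^3/s.

0.8024


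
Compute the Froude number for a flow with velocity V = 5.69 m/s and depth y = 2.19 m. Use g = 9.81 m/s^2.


The Froude number is defined as Fr = V / sqrt(g*y).
g*y = 9.81 * 2.19 = 21.4839.
sqrt(g*y) = sqrt(21.4839) = 4.6351.
Fr = 5.69 / 4.6351 = 1.2276.

1.2276


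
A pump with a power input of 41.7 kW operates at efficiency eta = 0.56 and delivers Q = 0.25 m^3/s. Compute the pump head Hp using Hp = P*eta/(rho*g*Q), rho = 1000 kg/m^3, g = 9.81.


Pump head formula: Hp = P * eta / (rho * g * Q).
Numerator: P * eta = 41.7 * 1000 * 0.56 = 23352.0 W.
Denominator: rho * g * Q = 1000 * 9.81 * 0.25 = 2452.5.
Hp = 23352.0 / 2452.5 = 9.52 m.

9.52


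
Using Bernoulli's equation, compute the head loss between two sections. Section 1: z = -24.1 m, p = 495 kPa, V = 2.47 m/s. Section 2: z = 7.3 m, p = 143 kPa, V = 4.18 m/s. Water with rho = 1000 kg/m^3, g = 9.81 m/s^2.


Total head at each section: H = z + p/(rho*g) + V^2/(2g).
H1 = -24.1 + 495*1000/(1000*9.81) + 2.47^2/(2*9.81)
   = -24.1 + 50.459 + 0.311
   = 26.67 m.
H2 = 7.3 + 143*1000/(1000*9.81) + 4.18^2/(2*9.81)
   = 7.3 + 14.577 + 0.8905
   = 22.768 m.
h_L = H1 - H2 = 26.67 - 22.768 = 3.902 m.

3.902


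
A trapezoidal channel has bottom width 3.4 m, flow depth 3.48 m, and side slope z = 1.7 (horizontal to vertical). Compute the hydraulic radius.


For a trapezoidal section with side slope z:
A = (b + z*y)*y = (3.4 + 1.7*3.48)*3.48 = 32.42 m^2.
P = b + 2*y*sqrt(1 + z^2) = 3.4 + 2*3.48*sqrt(1 + 1.7^2) = 17.127 m.
R = A/P = 32.42 / 17.127 = 1.8929 m.

1.8929


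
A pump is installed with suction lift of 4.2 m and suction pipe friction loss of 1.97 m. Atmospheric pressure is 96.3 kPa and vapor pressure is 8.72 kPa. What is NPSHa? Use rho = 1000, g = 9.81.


NPSHa = p_atm/(rho*g) - z_s - hf_s - p_vap/(rho*g).
p_atm/(rho*g) = 96.3*1000 / (1000*9.81) = 9.817 m.
p_vap/(rho*g) = 8.72*1000 / (1000*9.81) = 0.889 m.
NPSHa = 9.817 - 4.2 - 1.97 - 0.889
      = 2.76 m.

2.76


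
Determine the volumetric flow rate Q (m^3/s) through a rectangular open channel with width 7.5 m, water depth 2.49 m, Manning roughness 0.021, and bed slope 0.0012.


For a rectangular channel, the cross-sectional area A = b * y = 7.5 * 2.49 = 18.68 m^2.
The wetted perimeter P = b + 2y = 7.5 + 2*2.49 = 12.48 m.
Hydraulic radius R = A/P = 18.68/12.48 = 1.4964 m.
Velocity V = (1/n)*R^(2/3)*S^(1/2) = (1/0.021)*1.4964^(2/3)*0.0012^(1/2) = 2.1581 m/s.
Discharge Q = A * V = 18.68 * 2.1581 = 40.302 m^3/s.

40.302


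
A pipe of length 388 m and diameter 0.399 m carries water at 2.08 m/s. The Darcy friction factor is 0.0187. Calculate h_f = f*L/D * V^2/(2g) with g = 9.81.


Darcy-Weisbach equation: h_f = f * (L/D) * V^2/(2g).
f * L/D = 0.0187 * 388/0.399 = 18.1845.
V^2/(2g) = 2.08^2 / (2*9.81) = 4.3264 / 19.62 = 0.2205 m.
h_f = 18.1845 * 0.2205 = 4.01 m.

4.01


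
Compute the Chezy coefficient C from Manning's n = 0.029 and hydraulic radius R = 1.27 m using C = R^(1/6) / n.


The Chezy coefficient relates to Manning's n through C = R^(1/6) / n.
R^(1/6) = 1.27^(1/6) = 1.04064.
C = 1.04064 / 0.029 = 35.88 m^(1/2)/s.

35.88


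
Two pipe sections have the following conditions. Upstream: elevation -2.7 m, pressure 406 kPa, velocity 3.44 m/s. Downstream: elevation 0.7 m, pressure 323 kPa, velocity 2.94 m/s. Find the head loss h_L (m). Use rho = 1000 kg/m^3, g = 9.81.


Total head at each section: H = z + p/(rho*g) + V^2/(2g).
H1 = -2.7 + 406*1000/(1000*9.81) + 3.44^2/(2*9.81)
   = -2.7 + 41.386 + 0.6031
   = 39.289 m.
H2 = 0.7 + 323*1000/(1000*9.81) + 2.94^2/(2*9.81)
   = 0.7 + 32.926 + 0.4406
   = 34.066 m.
h_L = H1 - H2 = 39.289 - 34.066 = 5.223 m.

5.223


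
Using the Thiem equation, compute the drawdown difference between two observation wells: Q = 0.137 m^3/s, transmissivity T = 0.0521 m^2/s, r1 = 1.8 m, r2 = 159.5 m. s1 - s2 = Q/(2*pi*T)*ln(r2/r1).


Thiem equation: s1 - s2 = Q/(2*pi*T) * ln(r2/r1).
ln(r2/r1) = ln(159.5/1.8) = 4.4843.
Q/(2*pi*T) = 0.137 / (2*pi*0.0521) = 0.137 / 0.3274 = 0.4185.
s1 - s2 = 0.4185 * 4.4843 = 1.8767 m.

1.8767


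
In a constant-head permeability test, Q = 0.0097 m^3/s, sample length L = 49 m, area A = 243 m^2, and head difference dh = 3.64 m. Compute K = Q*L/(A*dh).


From K = Q*L / (A*dh):
Numerator: Q*L = 0.0097 * 49 = 0.4753.
Denominator: A*dh = 243 * 3.64 = 884.52.
K = 0.4753 / 884.52 = 0.000537 m/s.

0.000537


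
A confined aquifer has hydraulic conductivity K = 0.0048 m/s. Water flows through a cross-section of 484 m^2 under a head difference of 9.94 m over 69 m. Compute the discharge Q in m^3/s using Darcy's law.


Darcy's law: Q = K * A * i, where i = dh/L.
Hydraulic gradient i = 9.94 / 69 = 0.144058.
Q = 0.0048 * 484 * 0.144058
  = 0.3347 m^3/s.

0.3347


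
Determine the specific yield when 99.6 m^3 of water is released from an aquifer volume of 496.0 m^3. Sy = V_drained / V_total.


Specific yield Sy = Volume drained / Total volume.
Sy = 99.6 / 496.0
   = 0.2008.

0.2008


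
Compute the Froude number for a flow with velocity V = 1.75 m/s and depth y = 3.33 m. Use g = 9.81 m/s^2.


The Froude number is defined as Fr = V / sqrt(g*y).
g*y = 9.81 * 3.33 = 32.6673.
sqrt(g*y) = sqrt(32.6673) = 5.7155.
Fr = 1.75 / 5.7155 = 0.3062.

0.3062


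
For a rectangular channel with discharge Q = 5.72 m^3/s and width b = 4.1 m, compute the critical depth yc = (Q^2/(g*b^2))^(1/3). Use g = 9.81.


Using yc = (Q^2 / (g * b^2))^(1/3):
Q^2 = 5.72^2 = 32.72.
g * b^2 = 9.81 * 4.1^2 = 9.81 * 16.81 = 164.91.
Q^2 / (g*b^2) = 32.72 / 164.91 = 0.1984.
yc = 0.1984^(1/3) = 0.5832 m.

0.5832


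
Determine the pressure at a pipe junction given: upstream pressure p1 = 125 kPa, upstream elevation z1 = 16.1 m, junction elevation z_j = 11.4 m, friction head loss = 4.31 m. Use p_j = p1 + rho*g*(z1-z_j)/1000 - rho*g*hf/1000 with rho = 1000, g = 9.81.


Junction pressure: p_j = p1 + rho*g*(z1 - z_j)/1000 - rho*g*hf/1000.
Elevation term = 1000*9.81*(16.1 - 11.4)/1000 = 46.107 kPa.
Friction term = 1000*9.81*4.31/1000 = 42.281 kPa.
p_j = 125 + 46.107 - 42.281 = 128.83 kPa.

128.83


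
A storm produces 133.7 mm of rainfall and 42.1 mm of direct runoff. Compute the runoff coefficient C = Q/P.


The runoff coefficient C = runoff depth / rainfall depth.
C = 42.1 / 133.7
  = 0.3149.

0.3149


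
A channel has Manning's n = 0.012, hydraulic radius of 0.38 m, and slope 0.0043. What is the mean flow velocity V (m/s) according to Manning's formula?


Manning's equation gives V = (1/n) * R^(2/3) * S^(1/2).
First, compute R^(2/3) = 0.38^(2/3) = 0.5246.
Next, S^(1/2) = 0.0043^(1/2) = 0.065574.
Then 1/n = 1/0.012 = 83.33.
V = 83.33 * 0.5246 * 0.065574 = 2.8669 m/s.

2.8669


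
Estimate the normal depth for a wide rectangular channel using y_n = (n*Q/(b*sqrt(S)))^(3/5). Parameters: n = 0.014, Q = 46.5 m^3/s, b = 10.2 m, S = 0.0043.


We use the wide-channel approximation y_n = (n*Q/(b*sqrt(S)))^(3/5).
sqrt(S) = sqrt(0.0043) = 0.065574.
Numerator: n*Q = 0.014 * 46.5 = 0.651.
Denominator: b*sqrt(S) = 10.2 * 0.065574 = 0.668855.
arg = 0.9733.
y_n = 0.9733^(3/5) = 0.9839 m.

0.9839


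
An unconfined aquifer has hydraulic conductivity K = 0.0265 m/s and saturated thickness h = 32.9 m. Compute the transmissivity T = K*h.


Transmissivity is defined as T = K * h.
T = 0.0265 * 32.9
  = 0.8718 m^2/s.

0.8718


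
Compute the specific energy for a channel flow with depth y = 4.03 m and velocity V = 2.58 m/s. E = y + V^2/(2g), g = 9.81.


Specific energy E = y + V^2/(2g).
Velocity head = V^2/(2g) = 2.58^2 / (2*9.81) = 6.6564 / 19.62 = 0.3393 m.
E = 4.03 + 0.3393 = 4.3693 m.

4.3693


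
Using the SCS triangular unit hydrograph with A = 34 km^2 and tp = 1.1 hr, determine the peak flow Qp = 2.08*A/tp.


SCS formula: Qp = 2.08 * A / tp.
Qp = 2.08 * 34 / 1.1
   = 70.72 / 1.1
   = 64.29 m^3/s per cm.

64.29


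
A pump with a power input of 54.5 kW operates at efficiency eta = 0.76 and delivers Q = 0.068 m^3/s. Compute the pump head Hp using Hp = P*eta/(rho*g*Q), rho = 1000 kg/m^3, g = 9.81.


Pump head formula: Hp = P * eta / (rho * g * Q).
Numerator: P * eta = 54.5 * 1000 * 0.76 = 41420.0 W.
Denominator: rho * g * Q = 1000 * 9.81 * 0.068 = 667.08.
Hp = 41420.0 / 667.08 = 62.09 m.

62.09


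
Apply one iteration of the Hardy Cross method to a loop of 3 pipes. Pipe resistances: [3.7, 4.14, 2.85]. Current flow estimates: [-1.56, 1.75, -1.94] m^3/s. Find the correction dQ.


Numerator terms (r*Q*|Q|): 3.7*-1.56*|-1.56| = -9.0043; 4.14*1.75*|1.75| = 12.6787; 2.85*-1.94*|-1.94| = -10.7263.
Sum of numerator = -7.0518.
Denominator terms (r*|Q|): 3.7*|-1.56| = 5.772; 4.14*|1.75| = 7.245; 2.85*|-1.94| = 5.529.
2 * sum of denominator = 2 * 18.546 = 37.092.
dQ = --7.0518 / 37.092 = 0.1901 m^3/s.

0.1901


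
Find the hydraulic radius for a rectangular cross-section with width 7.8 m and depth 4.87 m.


For a rectangular section:
Flow area A = b * y = 7.8 * 4.87 = 37.99 m^2.
Wetted perimeter P = b + 2y = 7.8 + 2*4.87 = 17.54 m.
Hydraulic radius R = A/P = 37.99 / 17.54 = 2.1657 m.

2.1657


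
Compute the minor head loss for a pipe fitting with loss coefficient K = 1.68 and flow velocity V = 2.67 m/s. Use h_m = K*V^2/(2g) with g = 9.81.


Minor loss formula: h_m = K * V^2/(2g).
V^2 = 2.67^2 = 7.1289.
V^2/(2g) = 7.1289 / 19.62 = 0.3633 m.
h_m = 1.68 * 0.3633 = 0.6104 m.

0.6104


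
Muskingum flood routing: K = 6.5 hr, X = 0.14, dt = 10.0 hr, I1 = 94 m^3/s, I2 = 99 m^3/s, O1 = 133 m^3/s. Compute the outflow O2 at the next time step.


Muskingum coefficients:
denom = 2*K*(1-X) + dt = 2*6.5*(1-0.14) + 10.0 = 21.18.
C0 = (dt - 2*K*X)/denom = (10.0 - 2*6.5*0.14)/21.18 = 0.3862.
C1 = (dt + 2*K*X)/denom = (10.0 + 2*6.5*0.14)/21.18 = 0.5581.
C2 = (2*K*(1-X) - dt)/denom = 0.0557.
O2 = C0*I2 + C1*I1 + C2*O1
   = 0.3862*99 + 0.5581*94 + 0.0557*133
   = 98.1 m^3/s.

98.1


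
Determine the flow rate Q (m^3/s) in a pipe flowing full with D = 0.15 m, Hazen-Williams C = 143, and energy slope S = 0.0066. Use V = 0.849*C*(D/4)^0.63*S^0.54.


For a full circular pipe, R = D/4 = 0.15/4 = 0.0375 m.
V = 0.849 * 143 * 0.0375^0.63 * 0.0066^0.54
  = 0.849 * 143 * 0.126369 * 0.066459
  = 1.0196 m/s.
Pipe area A = pi*D^2/4 = pi*0.15^2/4 = 0.0177 m^2.
Q = A * V = 0.0177 * 1.0196 = 0.018 m^3/s.

0.018


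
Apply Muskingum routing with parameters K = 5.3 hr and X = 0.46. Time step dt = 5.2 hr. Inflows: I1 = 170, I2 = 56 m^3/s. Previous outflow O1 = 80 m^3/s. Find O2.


Muskingum coefficients:
denom = 2*K*(1-X) + dt = 2*5.3*(1-0.46) + 5.2 = 10.924.
C0 = (dt - 2*K*X)/denom = (5.2 - 2*5.3*0.46)/10.924 = 0.0297.
C1 = (dt + 2*K*X)/denom = (5.2 + 2*5.3*0.46)/10.924 = 0.9224.
C2 = (2*K*(1-X) - dt)/denom = 0.048.
O2 = C0*I2 + C1*I1 + C2*O1
   = 0.0297*56 + 0.9224*170 + 0.048*80
   = 162.3 m^3/s.

162.3


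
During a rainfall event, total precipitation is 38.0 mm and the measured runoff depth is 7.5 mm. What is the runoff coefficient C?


The runoff coefficient C = runoff depth / rainfall depth.
C = 7.5 / 38.0
  = 0.1974.

0.1974


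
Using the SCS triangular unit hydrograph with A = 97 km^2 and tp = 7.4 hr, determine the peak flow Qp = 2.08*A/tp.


SCS formula: Qp = 2.08 * A / tp.
Qp = 2.08 * 97 / 7.4
   = 201.76 / 7.4
   = 27.26 m^3/s per cm.

27.26


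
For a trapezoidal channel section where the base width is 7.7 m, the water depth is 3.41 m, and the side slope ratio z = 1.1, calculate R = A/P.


For a trapezoidal section with side slope z:
A = (b + z*y)*y = (7.7 + 1.1*3.41)*3.41 = 39.048 m^2.
P = b + 2*y*sqrt(1 + z^2) = 7.7 + 2*3.41*sqrt(1 + 1.1^2) = 17.839 m.
R = A/P = 39.048 / 17.839 = 2.1889 m.

2.1889


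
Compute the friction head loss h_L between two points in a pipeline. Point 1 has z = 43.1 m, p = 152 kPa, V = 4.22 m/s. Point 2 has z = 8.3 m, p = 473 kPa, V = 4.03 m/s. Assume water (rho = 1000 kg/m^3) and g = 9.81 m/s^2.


Total head at each section: H = z + p/(rho*g) + V^2/(2g).
H1 = 43.1 + 152*1000/(1000*9.81) + 4.22^2/(2*9.81)
   = 43.1 + 15.494 + 0.9077
   = 59.502 m.
H2 = 8.3 + 473*1000/(1000*9.81) + 4.03^2/(2*9.81)
   = 8.3 + 48.216 + 0.8278
   = 57.344 m.
h_L = H1 - H2 = 59.502 - 57.344 = 2.158 m.

2.158


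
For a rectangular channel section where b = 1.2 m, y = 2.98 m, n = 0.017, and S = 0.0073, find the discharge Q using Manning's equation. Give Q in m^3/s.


For a rectangular channel, the cross-sectional area A = b * y = 1.2 * 2.98 = 3.58 m^2.
The wetted perimeter P = b + 2y = 1.2 + 2*2.98 = 7.16 m.
Hydraulic radius R = A/P = 3.58/7.16 = 0.4994 m.
Velocity V = (1/n)*R^(2/3)*S^(1/2) = (1/0.017)*0.4994^(2/3)*0.0073^(1/2) = 3.1638 m/s.
Discharge Q = A * V = 3.58 * 3.1638 = 11.314 m^3/s.

11.314


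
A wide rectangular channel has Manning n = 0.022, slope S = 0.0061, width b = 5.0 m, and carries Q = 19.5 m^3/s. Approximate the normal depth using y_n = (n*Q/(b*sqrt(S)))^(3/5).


We use the wide-channel approximation y_n = (n*Q/(b*sqrt(S)))^(3/5).
sqrt(S) = sqrt(0.0061) = 0.078102.
Numerator: n*Q = 0.022 * 19.5 = 0.429.
Denominator: b*sqrt(S) = 5.0 * 0.078102 = 0.39051.
arg = 1.0986.
y_n = 1.0986^(3/5) = 1.058 m.

1.058


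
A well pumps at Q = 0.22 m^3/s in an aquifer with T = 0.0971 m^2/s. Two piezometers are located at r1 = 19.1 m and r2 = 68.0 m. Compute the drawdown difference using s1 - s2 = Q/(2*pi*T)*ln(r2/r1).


Thiem equation: s1 - s2 = Q/(2*pi*T) * ln(r2/r1).
ln(r2/r1) = ln(68.0/19.1) = 1.2698.
Q/(2*pi*T) = 0.22 / (2*pi*0.0971) = 0.22 / 0.6101 = 0.3606.
s1 - s2 = 0.3606 * 1.2698 = 0.4579 m.

0.4579


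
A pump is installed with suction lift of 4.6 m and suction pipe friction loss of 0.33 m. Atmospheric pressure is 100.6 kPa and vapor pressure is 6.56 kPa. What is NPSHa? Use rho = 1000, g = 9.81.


NPSHa = p_atm/(rho*g) - z_s - hf_s - p_vap/(rho*g).
p_atm/(rho*g) = 100.6*1000 / (1000*9.81) = 10.255 m.
p_vap/(rho*g) = 6.56*1000 / (1000*9.81) = 0.669 m.
NPSHa = 10.255 - 4.6 - 0.33 - 0.669
      = 4.66 m.

4.66


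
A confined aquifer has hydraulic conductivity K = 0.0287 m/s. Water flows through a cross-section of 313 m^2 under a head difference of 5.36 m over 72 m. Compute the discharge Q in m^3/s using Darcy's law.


Darcy's law: Q = K * A * i, where i = dh/L.
Hydraulic gradient i = 5.36 / 72 = 0.074444.
Q = 0.0287 * 313 * 0.074444
  = 0.6687 m^3/s.

0.6687


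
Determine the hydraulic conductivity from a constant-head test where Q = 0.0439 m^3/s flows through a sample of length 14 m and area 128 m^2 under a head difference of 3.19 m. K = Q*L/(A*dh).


From K = Q*L / (A*dh):
Numerator: Q*L = 0.0439 * 14 = 0.6146.
Denominator: A*dh = 128 * 3.19 = 408.32.
K = 0.6146 / 408.32 = 0.001505 m/s.

0.001505


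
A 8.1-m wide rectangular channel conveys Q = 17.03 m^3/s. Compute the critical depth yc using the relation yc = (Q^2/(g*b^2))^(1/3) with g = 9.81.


Using yc = (Q^2 / (g * b^2))^(1/3):
Q^2 = 17.03^2 = 290.02.
g * b^2 = 9.81 * 8.1^2 = 9.81 * 65.61 = 643.63.
Q^2 / (g*b^2) = 290.02 / 643.63 = 0.4506.
yc = 0.4506^(1/3) = 0.7666 m.

0.7666


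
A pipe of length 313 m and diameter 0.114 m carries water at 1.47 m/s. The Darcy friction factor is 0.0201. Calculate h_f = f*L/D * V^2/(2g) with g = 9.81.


Darcy-Weisbach equation: h_f = f * (L/D) * V^2/(2g).
f * L/D = 0.0201 * 313/0.114 = 55.1868.
V^2/(2g) = 1.47^2 / (2*9.81) = 2.1609 / 19.62 = 0.1101 m.
h_f = 55.1868 * 0.1101 = 6.078 m.

6.078


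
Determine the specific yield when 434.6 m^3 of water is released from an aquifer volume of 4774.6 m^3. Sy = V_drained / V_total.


Specific yield Sy = Volume drained / Total volume.
Sy = 434.6 / 4774.6
   = 0.091.

0.091


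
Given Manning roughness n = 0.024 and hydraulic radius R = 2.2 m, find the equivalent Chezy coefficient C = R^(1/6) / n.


The Chezy coefficient relates to Manning's n through C = R^(1/6) / n.
R^(1/6) = 2.2^(1/6) = 1.140435.
C = 1.140435 / 0.024 = 47.52 m^(1/2)/s.

47.52


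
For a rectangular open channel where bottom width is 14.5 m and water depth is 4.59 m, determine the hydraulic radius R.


For a rectangular section:
Flow area A = b * y = 14.5 * 4.59 = 66.55 m^2.
Wetted perimeter P = b + 2y = 14.5 + 2*4.59 = 23.68 m.
Hydraulic radius R = A/P = 66.55 / 23.68 = 2.8106 m.

2.8106


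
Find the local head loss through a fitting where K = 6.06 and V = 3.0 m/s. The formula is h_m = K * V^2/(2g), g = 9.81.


Minor loss formula: h_m = K * V^2/(2g).
V^2 = 3.0^2 = 9.0.
V^2/(2g) = 9.0 / 19.62 = 0.4587 m.
h_m = 6.06 * 0.4587 = 2.7798 m.

2.7798


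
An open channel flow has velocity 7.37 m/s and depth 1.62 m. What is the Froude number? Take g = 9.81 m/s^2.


The Froude number is defined as Fr = V / sqrt(g*y).
g*y = 9.81 * 1.62 = 15.8922.
sqrt(g*y) = sqrt(15.8922) = 3.9865.
Fr = 7.37 / 3.9865 = 1.8487.

1.8487


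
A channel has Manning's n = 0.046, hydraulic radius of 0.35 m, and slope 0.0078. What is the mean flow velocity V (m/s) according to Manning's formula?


Manning's equation gives V = (1/n) * R^(2/3) * S^(1/2).
First, compute R^(2/3) = 0.35^(2/3) = 0.4966.
Next, S^(1/2) = 0.0078^(1/2) = 0.088318.
Then 1/n = 1/0.046 = 21.74.
V = 21.74 * 0.4966 * 0.088318 = 0.9535 m/s.

0.9535


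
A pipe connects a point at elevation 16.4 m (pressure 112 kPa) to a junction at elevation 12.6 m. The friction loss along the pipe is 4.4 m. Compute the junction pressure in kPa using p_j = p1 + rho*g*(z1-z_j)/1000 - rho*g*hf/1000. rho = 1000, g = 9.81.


Junction pressure: p_j = p1 + rho*g*(z1 - z_j)/1000 - rho*g*hf/1000.
Elevation term = 1000*9.81*(16.4 - 12.6)/1000 = 37.278 kPa.
Friction term = 1000*9.81*4.4/1000 = 43.164 kPa.
p_j = 112 + 37.278 - 43.164 = 106.11 kPa.

106.11


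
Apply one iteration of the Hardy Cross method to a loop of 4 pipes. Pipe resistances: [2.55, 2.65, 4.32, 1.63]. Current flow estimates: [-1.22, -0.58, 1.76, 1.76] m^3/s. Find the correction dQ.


Numerator terms (r*Q*|Q|): 2.55*-1.22*|-1.22| = -3.7954; 2.65*-0.58*|-0.58| = -0.8915; 4.32*1.76*|1.76| = 13.3816; 1.63*1.76*|1.76| = 5.0491.
Sum of numerator = 13.7438.
Denominator terms (r*|Q|): 2.55*|-1.22| = 3.111; 2.65*|-0.58| = 1.537; 4.32*|1.76| = 7.6032; 1.63*|1.76| = 2.8688.
2 * sum of denominator = 2 * 15.12 = 30.24.
dQ = -13.7438 / 30.24 = -0.4545 m^3/s.

-0.4545


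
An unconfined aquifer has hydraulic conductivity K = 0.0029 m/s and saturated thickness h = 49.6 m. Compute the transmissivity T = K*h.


Transmissivity is defined as T = K * h.
T = 0.0029 * 49.6
  = 0.1438 m^2/s.

0.1438


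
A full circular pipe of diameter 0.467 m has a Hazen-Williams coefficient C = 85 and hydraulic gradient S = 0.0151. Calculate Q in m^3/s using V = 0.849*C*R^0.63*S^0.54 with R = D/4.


For a full circular pipe, R = D/4 = 0.467/4 = 0.1168 m.
V = 0.849 * 85 * 0.1168^0.63 * 0.0151^0.54
  = 0.849 * 85 * 0.258447 * 0.103908
  = 1.938 m/s.
Pipe area A = pi*D^2/4 = pi*0.467^2/4 = 0.1713 m^2.
Q = A * V = 0.1713 * 1.938 = 0.3319 m^3/s.

0.3319


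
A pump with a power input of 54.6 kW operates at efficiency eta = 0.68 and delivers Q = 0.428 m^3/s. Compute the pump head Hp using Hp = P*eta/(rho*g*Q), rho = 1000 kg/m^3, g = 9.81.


Pump head formula: Hp = P * eta / (rho * g * Q).
Numerator: P * eta = 54.6 * 1000 * 0.68 = 37128.0 W.
Denominator: rho * g * Q = 1000 * 9.81 * 0.428 = 4198.68.
Hp = 37128.0 / 4198.68 = 8.84 m.

8.84


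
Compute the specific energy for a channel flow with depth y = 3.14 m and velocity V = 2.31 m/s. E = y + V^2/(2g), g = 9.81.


Specific energy E = y + V^2/(2g).
Velocity head = V^2/(2g) = 2.31^2 / (2*9.81) = 5.3361 / 19.62 = 0.272 m.
E = 3.14 + 0.272 = 3.412 m.

3.412


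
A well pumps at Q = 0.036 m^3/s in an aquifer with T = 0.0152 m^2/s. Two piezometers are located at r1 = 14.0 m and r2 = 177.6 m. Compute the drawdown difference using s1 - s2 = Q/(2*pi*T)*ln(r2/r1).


Thiem equation: s1 - s2 = Q/(2*pi*T) * ln(r2/r1).
ln(r2/r1) = ln(177.6/14.0) = 2.5405.
Q/(2*pi*T) = 0.036 / (2*pi*0.0152) = 0.036 / 0.0955 = 0.3769.
s1 - s2 = 0.3769 * 2.5405 = 0.9576 m.

0.9576


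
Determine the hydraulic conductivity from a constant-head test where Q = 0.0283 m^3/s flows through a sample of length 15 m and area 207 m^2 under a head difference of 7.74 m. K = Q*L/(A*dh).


From K = Q*L / (A*dh):
Numerator: Q*L = 0.0283 * 15 = 0.4245.
Denominator: A*dh = 207 * 7.74 = 1602.18.
K = 0.4245 / 1602.18 = 0.000265 m/s.

0.000265


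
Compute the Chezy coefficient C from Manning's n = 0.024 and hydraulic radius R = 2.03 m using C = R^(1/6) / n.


The Chezy coefficient relates to Manning's n through C = R^(1/6) / n.
R^(1/6) = 2.03^(1/6) = 1.125251.
C = 1.125251 / 0.024 = 46.89 m^(1/2)/s.

46.89


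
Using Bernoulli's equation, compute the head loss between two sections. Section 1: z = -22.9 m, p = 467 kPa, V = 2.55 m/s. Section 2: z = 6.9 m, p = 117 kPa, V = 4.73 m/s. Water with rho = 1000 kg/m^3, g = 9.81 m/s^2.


Total head at each section: H = z + p/(rho*g) + V^2/(2g).
H1 = -22.9 + 467*1000/(1000*9.81) + 2.55^2/(2*9.81)
   = -22.9 + 47.604 + 0.3314
   = 25.036 m.
H2 = 6.9 + 117*1000/(1000*9.81) + 4.73^2/(2*9.81)
   = 6.9 + 11.927 + 1.1403
   = 19.967 m.
h_L = H1 - H2 = 25.036 - 19.967 = 5.069 m.

5.069


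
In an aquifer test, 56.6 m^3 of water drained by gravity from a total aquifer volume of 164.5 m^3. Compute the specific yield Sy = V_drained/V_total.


Specific yield Sy = Volume drained / Total volume.
Sy = 56.6 / 164.5
   = 0.3441.

0.3441


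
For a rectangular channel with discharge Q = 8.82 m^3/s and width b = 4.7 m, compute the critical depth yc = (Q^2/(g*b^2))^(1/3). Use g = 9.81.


Using yc = (Q^2 / (g * b^2))^(1/3):
Q^2 = 8.82^2 = 77.79.
g * b^2 = 9.81 * 4.7^2 = 9.81 * 22.09 = 216.7.
Q^2 / (g*b^2) = 77.79 / 216.7 = 0.359.
yc = 0.359^(1/3) = 0.7107 m.

0.7107


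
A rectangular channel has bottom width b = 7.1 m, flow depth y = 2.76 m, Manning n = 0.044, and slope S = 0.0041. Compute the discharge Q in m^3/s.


For a rectangular channel, the cross-sectional area A = b * y = 7.1 * 2.76 = 19.6 m^2.
The wetted perimeter P = b + 2y = 7.1 + 2*2.76 = 12.62 m.
Hydraulic radius R = A/P = 19.6/12.62 = 1.5528 m.
Velocity V = (1/n)*R^(2/3)*S^(1/2) = (1/0.044)*1.5528^(2/3)*0.0041^(1/2) = 1.9514 m/s.
Discharge Q = A * V = 19.6 * 1.9514 = 38.239 m^3/s.

38.239


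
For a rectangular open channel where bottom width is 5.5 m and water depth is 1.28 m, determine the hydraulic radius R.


For a rectangular section:
Flow area A = b * y = 5.5 * 1.28 = 7.04 m^2.
Wetted perimeter P = b + 2y = 5.5 + 2*1.28 = 8.06 m.
Hydraulic radius R = A/P = 7.04 / 8.06 = 0.8734 m.

0.8734


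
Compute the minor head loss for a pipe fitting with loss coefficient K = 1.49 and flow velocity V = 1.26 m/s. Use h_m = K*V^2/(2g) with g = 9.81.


Minor loss formula: h_m = K * V^2/(2g).
V^2 = 1.26^2 = 1.5876.
V^2/(2g) = 1.5876 / 19.62 = 0.0809 m.
h_m = 1.49 * 0.0809 = 0.1206 m.

0.1206


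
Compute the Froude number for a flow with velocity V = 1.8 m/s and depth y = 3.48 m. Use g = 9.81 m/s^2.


The Froude number is defined as Fr = V / sqrt(g*y).
g*y = 9.81 * 3.48 = 34.1388.
sqrt(g*y) = sqrt(34.1388) = 5.8428.
Fr = 1.8 / 5.8428 = 0.3081.

0.3081


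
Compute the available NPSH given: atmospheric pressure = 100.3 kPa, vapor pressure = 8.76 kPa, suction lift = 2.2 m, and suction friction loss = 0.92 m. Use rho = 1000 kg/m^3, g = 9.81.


NPSHa = p_atm/(rho*g) - z_s - hf_s - p_vap/(rho*g).
p_atm/(rho*g) = 100.3*1000 / (1000*9.81) = 10.224 m.
p_vap/(rho*g) = 8.76*1000 / (1000*9.81) = 0.893 m.
NPSHa = 10.224 - 2.2 - 0.92 - 0.893
      = 6.21 m.

6.21


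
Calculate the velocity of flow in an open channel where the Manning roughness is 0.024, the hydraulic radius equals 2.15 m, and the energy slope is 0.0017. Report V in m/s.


Manning's equation gives V = (1/n) * R^(2/3) * S^(1/2).
First, compute R^(2/3) = 2.15^(2/3) = 1.6658.
Next, S^(1/2) = 0.0017^(1/2) = 0.041231.
Then 1/n = 1/0.024 = 41.67.
V = 41.67 * 1.6658 * 0.041231 = 2.8618 m/s.

2.8618


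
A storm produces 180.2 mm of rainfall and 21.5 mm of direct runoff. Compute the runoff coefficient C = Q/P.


The runoff coefficient C = runoff depth / rainfall depth.
C = 21.5 / 180.2
  = 0.1193.

0.1193


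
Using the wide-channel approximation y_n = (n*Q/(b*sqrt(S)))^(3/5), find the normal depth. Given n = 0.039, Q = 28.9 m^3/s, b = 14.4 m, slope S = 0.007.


We use the wide-channel approximation y_n = (n*Q/(b*sqrt(S)))^(3/5).
sqrt(S) = sqrt(0.007) = 0.083666.
Numerator: n*Q = 0.039 * 28.9 = 1.1271.
Denominator: b*sqrt(S) = 14.4 * 0.083666 = 1.20479.
arg = 0.9355.
y_n = 0.9355^(3/5) = 0.9608 m.

0.9608


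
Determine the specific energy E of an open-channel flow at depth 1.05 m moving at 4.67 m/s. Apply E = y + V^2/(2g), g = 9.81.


Specific energy E = y + V^2/(2g).
Velocity head = V^2/(2g) = 4.67^2 / (2*9.81) = 21.8089 / 19.62 = 1.1116 m.
E = 1.05 + 1.1116 = 2.1616 m.

2.1616


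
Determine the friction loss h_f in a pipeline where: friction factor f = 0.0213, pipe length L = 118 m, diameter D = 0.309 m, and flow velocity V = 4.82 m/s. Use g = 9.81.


Darcy-Weisbach equation: h_f = f * (L/D) * V^2/(2g).
f * L/D = 0.0213 * 118/0.309 = 8.134.
V^2/(2g) = 4.82^2 / (2*9.81) = 23.2324 / 19.62 = 1.1841 m.
h_f = 8.134 * 1.1841 = 9.632 m.

9.632


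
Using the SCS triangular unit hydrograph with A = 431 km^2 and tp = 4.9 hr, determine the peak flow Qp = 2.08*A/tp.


SCS formula: Qp = 2.08 * A / tp.
Qp = 2.08 * 431 / 4.9
   = 896.48 / 4.9
   = 182.96 m^3/s per cm.

182.96


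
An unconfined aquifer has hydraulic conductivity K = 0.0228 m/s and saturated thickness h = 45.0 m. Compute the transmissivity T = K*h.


Transmissivity is defined as T = K * h.
T = 0.0228 * 45.0
  = 1.026 m^2/s.

1.026


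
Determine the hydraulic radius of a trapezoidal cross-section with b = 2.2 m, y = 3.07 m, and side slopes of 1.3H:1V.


For a trapezoidal section with side slope z:
A = (b + z*y)*y = (2.2 + 1.3*3.07)*3.07 = 19.006 m^2.
P = b + 2*y*sqrt(1 + z^2) = 2.2 + 2*3.07*sqrt(1 + 1.3^2) = 12.27 m.
R = A/P = 19.006 / 12.27 = 1.549 m.

1.549


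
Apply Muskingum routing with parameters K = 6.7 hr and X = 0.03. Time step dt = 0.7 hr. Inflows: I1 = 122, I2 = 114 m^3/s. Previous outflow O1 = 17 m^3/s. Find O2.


Muskingum coefficients:
denom = 2*K*(1-X) + dt = 2*6.7*(1-0.03) + 0.7 = 13.698.
C0 = (dt - 2*K*X)/denom = (0.7 - 2*6.7*0.03)/13.698 = 0.0218.
C1 = (dt + 2*K*X)/denom = (0.7 + 2*6.7*0.03)/13.698 = 0.0804.
C2 = (2*K*(1-X) - dt)/denom = 0.8978.
O2 = C0*I2 + C1*I1 + C2*O1
   = 0.0218*114 + 0.0804*122 + 0.8978*17
   = 27.56 m^3/s.

27.56


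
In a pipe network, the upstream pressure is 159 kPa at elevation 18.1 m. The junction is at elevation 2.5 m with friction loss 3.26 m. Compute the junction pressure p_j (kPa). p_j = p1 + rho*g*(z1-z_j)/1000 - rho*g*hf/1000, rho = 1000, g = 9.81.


Junction pressure: p_j = p1 + rho*g*(z1 - z_j)/1000 - rho*g*hf/1000.
Elevation term = 1000*9.81*(18.1 - 2.5)/1000 = 153.036 kPa.
Friction term = 1000*9.81*3.26/1000 = 31.981 kPa.
p_j = 159 + 153.036 - 31.981 = 280.06 kPa.

280.06


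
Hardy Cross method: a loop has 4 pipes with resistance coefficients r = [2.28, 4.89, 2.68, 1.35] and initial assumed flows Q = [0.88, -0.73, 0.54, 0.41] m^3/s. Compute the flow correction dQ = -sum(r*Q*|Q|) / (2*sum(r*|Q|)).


Numerator terms (r*Q*|Q|): 2.28*0.88*|0.88| = 1.7656; 4.89*-0.73*|-0.73| = -2.6059; 2.68*0.54*|0.54| = 0.7815; 1.35*0.41*|0.41| = 0.2269.
Sum of numerator = 0.1682.
Denominator terms (r*|Q|): 2.28*|0.88| = 2.0064; 4.89*|-0.73| = 3.5697; 2.68*|0.54| = 1.4472; 1.35*|0.41| = 0.5535.
2 * sum of denominator = 2 * 7.5768 = 15.1536.
dQ = -0.1682 / 15.1536 = -0.0111 m^3/s.

-0.0111


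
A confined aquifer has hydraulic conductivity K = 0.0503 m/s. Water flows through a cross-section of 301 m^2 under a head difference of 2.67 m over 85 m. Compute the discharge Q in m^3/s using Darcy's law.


Darcy's law: Q = K * A * i, where i = dh/L.
Hydraulic gradient i = 2.67 / 85 = 0.031412.
Q = 0.0503 * 301 * 0.031412
  = 0.4756 m^3/s.

0.4756


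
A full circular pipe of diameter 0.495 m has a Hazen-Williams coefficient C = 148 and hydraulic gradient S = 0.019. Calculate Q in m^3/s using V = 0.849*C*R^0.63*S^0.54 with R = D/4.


For a full circular pipe, R = D/4 = 0.495/4 = 0.1237 m.
V = 0.849 * 148 * 0.1237^0.63 * 0.019^0.54
  = 0.849 * 148 * 0.268104 * 0.117632
  = 3.9628 m/s.
Pipe area A = pi*D^2/4 = pi*0.495^2/4 = 0.1924 m^2.
Q = A * V = 0.1924 * 3.9628 = 0.7626 m^3/s.

0.7626


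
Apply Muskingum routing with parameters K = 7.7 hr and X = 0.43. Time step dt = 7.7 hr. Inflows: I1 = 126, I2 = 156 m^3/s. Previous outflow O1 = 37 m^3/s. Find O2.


Muskingum coefficients:
denom = 2*K*(1-X) + dt = 2*7.7*(1-0.43) + 7.7 = 16.478.
C0 = (dt - 2*K*X)/denom = (7.7 - 2*7.7*0.43)/16.478 = 0.0654.
C1 = (dt + 2*K*X)/denom = (7.7 + 2*7.7*0.43)/16.478 = 0.8692.
C2 = (2*K*(1-X) - dt)/denom = 0.0654.
O2 = C0*I2 + C1*I1 + C2*O1
   = 0.0654*156 + 0.8692*126 + 0.0654*37
   = 122.14 m^3/s.

122.14


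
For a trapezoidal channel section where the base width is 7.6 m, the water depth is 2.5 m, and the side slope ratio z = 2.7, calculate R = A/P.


For a trapezoidal section with side slope z:
A = (b + z*y)*y = (7.6 + 2.7*2.5)*2.5 = 35.875 m^2.
P = b + 2*y*sqrt(1 + z^2) = 7.6 + 2*2.5*sqrt(1 + 2.7^2) = 21.996 m.
R = A/P = 35.875 / 21.996 = 1.631 m.

1.631


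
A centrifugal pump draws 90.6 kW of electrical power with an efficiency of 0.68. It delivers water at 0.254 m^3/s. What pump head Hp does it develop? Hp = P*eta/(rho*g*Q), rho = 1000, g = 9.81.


Pump head formula: Hp = P * eta / (rho * g * Q).
Numerator: P * eta = 90.6 * 1000 * 0.68 = 61608.0 W.
Denominator: rho * g * Q = 1000 * 9.81 * 0.254 = 2491.74.
Hp = 61608.0 / 2491.74 = 24.72 m.

24.72


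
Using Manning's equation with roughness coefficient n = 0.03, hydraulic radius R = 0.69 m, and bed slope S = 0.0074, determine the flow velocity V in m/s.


Manning's equation gives V = (1/n) * R^(2/3) * S^(1/2).
First, compute R^(2/3) = 0.69^(2/3) = 0.7808.
Next, S^(1/2) = 0.0074^(1/2) = 0.086023.
Then 1/n = 1/0.03 = 33.33.
V = 33.33 * 0.7808 * 0.086023 = 2.239 m/s.

2.239
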